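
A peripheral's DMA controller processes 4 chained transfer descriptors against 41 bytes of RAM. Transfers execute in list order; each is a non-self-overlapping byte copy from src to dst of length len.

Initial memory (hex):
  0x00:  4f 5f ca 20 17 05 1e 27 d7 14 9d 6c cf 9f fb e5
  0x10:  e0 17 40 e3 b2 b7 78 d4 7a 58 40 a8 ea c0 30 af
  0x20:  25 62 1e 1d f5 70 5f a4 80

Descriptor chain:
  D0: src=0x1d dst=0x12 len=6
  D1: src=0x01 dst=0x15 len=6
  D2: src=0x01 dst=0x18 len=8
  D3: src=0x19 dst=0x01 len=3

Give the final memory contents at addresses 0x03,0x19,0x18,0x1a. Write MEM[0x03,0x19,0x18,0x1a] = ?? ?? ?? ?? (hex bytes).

#0 dst[0x12+6] := {0xc0,0x30,0xaf,0x25,0x62,0x1e}
#1 dst[0x15+6] := {0x5f,0xca,0x20,0x17,0x05,0x1e}
#2 dst[0x18+8] := {0x5f,0xca,0x20,0x17,0x05,0x1e,0x27,0xd7}
#3 dst[0x01+3] := {0xca,0x20,0x17}
query mem[0x03]=0x17, mem[0x19]=0xca, mem[0x18]=0x5f, mem[0x1a]=0x20

MEM[0x03,0x19,0x18,0x1a] = 17 ca 5f 20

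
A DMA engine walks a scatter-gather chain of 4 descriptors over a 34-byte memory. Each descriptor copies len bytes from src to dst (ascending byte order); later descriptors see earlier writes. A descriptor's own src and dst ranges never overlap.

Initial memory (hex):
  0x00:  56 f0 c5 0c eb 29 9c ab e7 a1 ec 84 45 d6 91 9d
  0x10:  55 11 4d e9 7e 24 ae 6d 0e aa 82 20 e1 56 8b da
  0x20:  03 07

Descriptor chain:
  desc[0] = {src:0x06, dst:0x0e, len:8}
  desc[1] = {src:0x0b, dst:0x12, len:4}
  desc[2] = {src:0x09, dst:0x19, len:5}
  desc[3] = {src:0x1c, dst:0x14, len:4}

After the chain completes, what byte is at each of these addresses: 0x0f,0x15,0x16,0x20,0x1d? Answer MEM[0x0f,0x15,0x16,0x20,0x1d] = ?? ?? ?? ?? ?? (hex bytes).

MEM[0x0f,0x15,0x16,0x20,0x1d] = ab d6 8b 03 d6

#0 dst[0x0e+8] := {0x9c,0xab,0xe7,0xa1,0xec,0x84,0x45,0xd6}
#1 dst[0x12+4] := {0x84,0x45,0xd6,0x9c}
#2 dst[0x19+5] := {0xa1,0xec,0x84,0x45,0xd6}
#3 dst[0x14+4] := {0x45,0xd6,0x8b,0xda}
query mem[0x0f]=0xab, mem[0x15]=0xd6, mem[0x16]=0x8b, mem[0x20]=0x03, mem[0x1d]=0xd6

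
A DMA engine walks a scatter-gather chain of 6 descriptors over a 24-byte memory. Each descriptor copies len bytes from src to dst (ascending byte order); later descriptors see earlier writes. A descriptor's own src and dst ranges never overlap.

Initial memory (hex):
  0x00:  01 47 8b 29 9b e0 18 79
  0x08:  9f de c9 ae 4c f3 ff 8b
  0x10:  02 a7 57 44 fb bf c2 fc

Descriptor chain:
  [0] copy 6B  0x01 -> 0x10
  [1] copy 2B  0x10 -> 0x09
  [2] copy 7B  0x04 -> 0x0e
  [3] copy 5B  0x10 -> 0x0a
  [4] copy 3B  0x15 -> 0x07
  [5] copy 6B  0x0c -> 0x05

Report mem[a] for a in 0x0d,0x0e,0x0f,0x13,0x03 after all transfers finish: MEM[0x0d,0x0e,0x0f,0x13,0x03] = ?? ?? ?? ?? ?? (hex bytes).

MEM[0x0d,0x0e,0x0f,0x13,0x03] = 47 8b e0 47 29

D0: mem[0x10..0x15] <- [47 8b 29 9b e0 18]
D1: mem[0x09..0x0a] <- [47 8b]
D2: mem[0x0e..0x14] <- [9b e0 18 79 9f 47 8b]
D3: mem[0x0a..0x0e] <- [18 79 9f 47 8b]
D4: mem[0x07..0x09] <- [18 c2 fc]
D5: mem[0x05..0x0a] <- [9f 47 8b e0 18 79]
query mem[0x0d]=0x47, mem[0x0e]=0x8b, mem[0x0f]=0xe0, mem[0x13]=0x47, mem[0x03]=0x29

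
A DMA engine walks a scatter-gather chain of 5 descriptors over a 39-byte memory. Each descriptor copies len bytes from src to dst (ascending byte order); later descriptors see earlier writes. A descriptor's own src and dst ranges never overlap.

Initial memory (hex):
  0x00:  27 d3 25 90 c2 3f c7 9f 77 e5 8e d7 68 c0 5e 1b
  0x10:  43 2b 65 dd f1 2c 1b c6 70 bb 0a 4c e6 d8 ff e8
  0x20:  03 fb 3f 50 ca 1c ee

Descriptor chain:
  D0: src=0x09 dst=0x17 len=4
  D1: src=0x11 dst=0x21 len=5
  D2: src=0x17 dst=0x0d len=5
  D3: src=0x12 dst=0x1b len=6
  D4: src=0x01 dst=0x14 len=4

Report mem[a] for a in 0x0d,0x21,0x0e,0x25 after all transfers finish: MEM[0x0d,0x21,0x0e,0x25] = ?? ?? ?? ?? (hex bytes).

MEM[0x0d,0x21,0x0e,0x25] = e5 2b 8e 2c

  after D0: wrote 4B at 0x17 = e58ed768
  after D1: wrote 5B at 0x21 = 2b65ddf12c
  after D2: wrote 5B at 0x0d = e58ed7684c
  after D3: wrote 6B at 0x1b = 65ddf12c1be5
  after D4: wrote 4B at 0x14 = d32590c2
query mem[0x0d]=0xe5, mem[0x21]=0x2b, mem[0x0e]=0x8e, mem[0x25]=0x2c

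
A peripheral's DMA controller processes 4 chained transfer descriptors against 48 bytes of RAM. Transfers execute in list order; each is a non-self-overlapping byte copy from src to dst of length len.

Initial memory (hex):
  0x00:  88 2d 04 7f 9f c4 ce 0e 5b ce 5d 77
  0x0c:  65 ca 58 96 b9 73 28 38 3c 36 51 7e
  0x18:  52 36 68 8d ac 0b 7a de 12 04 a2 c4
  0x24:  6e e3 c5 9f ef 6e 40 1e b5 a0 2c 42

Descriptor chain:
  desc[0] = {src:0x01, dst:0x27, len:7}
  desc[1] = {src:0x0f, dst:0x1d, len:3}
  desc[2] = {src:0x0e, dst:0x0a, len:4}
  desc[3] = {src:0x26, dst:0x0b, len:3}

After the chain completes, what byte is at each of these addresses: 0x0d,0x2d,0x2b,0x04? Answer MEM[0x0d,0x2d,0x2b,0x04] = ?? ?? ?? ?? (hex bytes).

D0: mem[0x27..0x2d] <- [2d 04 7f 9f c4 ce 0e]
D1: mem[0x1d..0x1f] <- [96 b9 73]
D2: mem[0x0a..0x0d] <- [58 96 b9 73]
D3: mem[0x0b..0x0d] <- [c5 2d 04]
query mem[0x0d]=0x04, mem[0x2d]=0x0e, mem[0x2b]=0xc4, mem[0x04]=0x9f

MEM[0x0d,0x2d,0x2b,0x04] = 04 0e c4 9f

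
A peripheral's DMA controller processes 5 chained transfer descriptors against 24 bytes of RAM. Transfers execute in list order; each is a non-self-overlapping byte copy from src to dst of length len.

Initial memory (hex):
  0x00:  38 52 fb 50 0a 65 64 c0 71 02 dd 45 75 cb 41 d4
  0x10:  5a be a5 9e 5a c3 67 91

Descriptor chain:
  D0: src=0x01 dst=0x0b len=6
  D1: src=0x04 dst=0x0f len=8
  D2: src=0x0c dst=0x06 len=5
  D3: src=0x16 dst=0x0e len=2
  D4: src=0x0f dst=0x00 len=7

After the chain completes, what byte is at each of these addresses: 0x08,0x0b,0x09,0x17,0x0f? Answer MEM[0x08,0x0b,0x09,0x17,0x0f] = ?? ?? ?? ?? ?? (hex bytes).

  after D0: wrote 6B at 0x0b = 52fb500a6564
  after D1: wrote 8B at 0x0f = 0a6564c07102dd52
  after D2: wrote 5B at 0x06 = fb500a0a65
  after D3: wrote 2B at 0x0e = 5291
  after D4: wrote 7B at 0x00 = 916564c07102dd
query mem[0x08]=0x0a, mem[0x0b]=0x52, mem[0x09]=0x0a, mem[0x17]=0x91, mem[0x0f]=0x91

MEM[0x08,0x0b,0x09,0x17,0x0f] = 0a 52 0a 91 91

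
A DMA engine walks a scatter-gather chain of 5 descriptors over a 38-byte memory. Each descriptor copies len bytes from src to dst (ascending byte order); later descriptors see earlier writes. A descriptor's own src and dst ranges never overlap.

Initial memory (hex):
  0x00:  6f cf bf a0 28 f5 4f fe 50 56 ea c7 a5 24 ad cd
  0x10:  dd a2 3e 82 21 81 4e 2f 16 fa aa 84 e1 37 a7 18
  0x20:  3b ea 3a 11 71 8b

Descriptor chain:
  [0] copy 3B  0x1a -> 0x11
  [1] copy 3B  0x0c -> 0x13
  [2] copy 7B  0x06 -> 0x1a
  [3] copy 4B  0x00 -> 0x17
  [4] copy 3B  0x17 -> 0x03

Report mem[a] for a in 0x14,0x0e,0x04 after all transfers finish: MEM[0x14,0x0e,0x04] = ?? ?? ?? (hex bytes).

MEM[0x14,0x0e,0x04] = 24 ad cf

[0] 0x1a->0x11 len=3 : aa 84 e1
[1] 0x0c->0x13 len=3 : a5 24 ad
[2] 0x06->0x1a len=7 : 4f fe 50 56 ea c7 a5
[3] 0x00->0x17 len=4 : 6f cf bf a0
[4] 0x17->0x03 len=3 : 6f cf bf
query mem[0x14]=0x24, mem[0x0e]=0xad, mem[0x04]=0xcf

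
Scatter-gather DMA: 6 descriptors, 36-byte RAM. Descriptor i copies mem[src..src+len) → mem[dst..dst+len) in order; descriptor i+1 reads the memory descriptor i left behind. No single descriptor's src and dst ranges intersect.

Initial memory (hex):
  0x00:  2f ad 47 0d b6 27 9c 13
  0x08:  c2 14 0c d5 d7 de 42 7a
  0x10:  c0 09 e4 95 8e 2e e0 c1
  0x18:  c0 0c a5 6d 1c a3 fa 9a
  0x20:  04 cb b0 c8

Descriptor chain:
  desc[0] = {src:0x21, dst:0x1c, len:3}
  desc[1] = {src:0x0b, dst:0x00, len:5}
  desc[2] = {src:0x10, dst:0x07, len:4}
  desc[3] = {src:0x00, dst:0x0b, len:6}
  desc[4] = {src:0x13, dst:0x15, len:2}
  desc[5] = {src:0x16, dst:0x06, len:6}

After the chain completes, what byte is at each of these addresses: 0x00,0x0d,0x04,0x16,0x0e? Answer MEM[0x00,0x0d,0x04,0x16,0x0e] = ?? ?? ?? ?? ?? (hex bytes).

D0: mem[0x1c..0x1e] <- [cb b0 c8]
D1: mem[0x00..0x04] <- [d5 d7 de 42 7a]
D2: mem[0x07..0x0a] <- [c0 09 e4 95]
D3: mem[0x0b..0x10] <- [d5 d7 de 42 7a 27]
D4: mem[0x15..0x16] <- [95 8e]
D5: mem[0x06..0x0b] <- [8e c1 c0 0c a5 6d]
query mem[0x00]=0xd5, mem[0x0d]=0xde, mem[0x04]=0x7a, mem[0x16]=0x8e, mem[0x0e]=0x42

MEM[0x00,0x0d,0x04,0x16,0x0e] = d5 de 7a 8e 42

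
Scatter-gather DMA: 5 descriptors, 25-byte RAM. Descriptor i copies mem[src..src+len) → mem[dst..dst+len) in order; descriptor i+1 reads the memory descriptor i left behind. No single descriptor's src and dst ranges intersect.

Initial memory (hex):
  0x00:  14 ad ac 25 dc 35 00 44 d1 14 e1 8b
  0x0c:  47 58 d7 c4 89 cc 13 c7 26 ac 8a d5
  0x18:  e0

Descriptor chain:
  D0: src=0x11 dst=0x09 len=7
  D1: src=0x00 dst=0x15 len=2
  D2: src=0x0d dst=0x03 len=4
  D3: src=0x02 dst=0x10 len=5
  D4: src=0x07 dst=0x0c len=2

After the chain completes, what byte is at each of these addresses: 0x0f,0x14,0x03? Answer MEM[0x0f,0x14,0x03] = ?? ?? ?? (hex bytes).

  after D0: wrote 7B at 0x09 = cc13c726ac8ad5
  after D1: wrote 2B at 0x15 = 14ad
  after D2: wrote 4B at 0x03 = ac8ad589
  after D3: wrote 5B at 0x10 = acac8ad589
  after D4: wrote 2B at 0x0c = 44d1
query mem[0x0f]=0xd5, mem[0x14]=0x89, mem[0x03]=0xac

MEM[0x0f,0x14,0x03] = d5 89 ac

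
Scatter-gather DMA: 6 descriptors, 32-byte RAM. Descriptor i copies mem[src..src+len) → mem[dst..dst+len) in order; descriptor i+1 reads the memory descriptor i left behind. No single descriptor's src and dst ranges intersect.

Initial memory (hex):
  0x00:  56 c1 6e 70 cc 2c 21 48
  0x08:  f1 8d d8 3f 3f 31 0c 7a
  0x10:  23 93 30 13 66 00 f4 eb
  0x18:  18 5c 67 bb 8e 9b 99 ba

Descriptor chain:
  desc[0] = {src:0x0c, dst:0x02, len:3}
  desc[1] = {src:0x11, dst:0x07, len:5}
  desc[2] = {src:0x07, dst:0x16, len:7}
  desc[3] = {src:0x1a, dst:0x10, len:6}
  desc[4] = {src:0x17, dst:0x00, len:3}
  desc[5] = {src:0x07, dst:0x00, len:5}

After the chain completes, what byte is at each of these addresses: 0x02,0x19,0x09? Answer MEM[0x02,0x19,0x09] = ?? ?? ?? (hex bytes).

MEM[0x02,0x19,0x09] = 13 66 13

#0 dst[0x02+3] := {0x3f,0x31,0x0c}
#1 dst[0x07+5] := {0x93,0x30,0x13,0x66,0x00}
#2 dst[0x16+7] := {0x93,0x30,0x13,0x66,0x00,0x3f,0x31}
#3 dst[0x10+6] := {0x00,0x3f,0x31,0x9b,0x99,0xba}
#4 dst[0x00+3] := {0x30,0x13,0x66}
#5 dst[0x00+5] := {0x93,0x30,0x13,0x66,0x00}
query mem[0x02]=0x13, mem[0x19]=0x66, mem[0x09]=0x13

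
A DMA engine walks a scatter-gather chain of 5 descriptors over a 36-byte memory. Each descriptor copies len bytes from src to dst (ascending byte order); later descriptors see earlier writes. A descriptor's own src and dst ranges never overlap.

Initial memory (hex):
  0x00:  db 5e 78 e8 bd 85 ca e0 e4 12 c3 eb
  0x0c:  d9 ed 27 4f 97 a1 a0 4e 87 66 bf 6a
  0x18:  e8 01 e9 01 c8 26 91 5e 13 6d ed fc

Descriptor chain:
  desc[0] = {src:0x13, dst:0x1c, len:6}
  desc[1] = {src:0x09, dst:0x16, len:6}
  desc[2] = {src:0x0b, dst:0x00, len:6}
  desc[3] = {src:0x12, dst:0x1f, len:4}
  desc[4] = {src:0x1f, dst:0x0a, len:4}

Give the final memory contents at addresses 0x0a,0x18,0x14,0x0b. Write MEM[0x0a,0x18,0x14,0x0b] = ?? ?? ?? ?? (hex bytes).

[0] 0x13->0x1c len=6 : 4e 87 66 bf 6a e8
[1] 0x09->0x16 len=6 : 12 c3 eb d9 ed 27
[2] 0x0b->0x00 len=6 : eb d9 ed 27 4f 97
[3] 0x12->0x1f len=4 : a0 4e 87 66
[4] 0x1f->0x0a len=4 : a0 4e 87 66
query mem[0x0a]=0xa0, mem[0x18]=0xeb, mem[0x14]=0x87, mem[0x0b]=0x4e

MEM[0x0a,0x18,0x14,0x0b] = a0 eb 87 4e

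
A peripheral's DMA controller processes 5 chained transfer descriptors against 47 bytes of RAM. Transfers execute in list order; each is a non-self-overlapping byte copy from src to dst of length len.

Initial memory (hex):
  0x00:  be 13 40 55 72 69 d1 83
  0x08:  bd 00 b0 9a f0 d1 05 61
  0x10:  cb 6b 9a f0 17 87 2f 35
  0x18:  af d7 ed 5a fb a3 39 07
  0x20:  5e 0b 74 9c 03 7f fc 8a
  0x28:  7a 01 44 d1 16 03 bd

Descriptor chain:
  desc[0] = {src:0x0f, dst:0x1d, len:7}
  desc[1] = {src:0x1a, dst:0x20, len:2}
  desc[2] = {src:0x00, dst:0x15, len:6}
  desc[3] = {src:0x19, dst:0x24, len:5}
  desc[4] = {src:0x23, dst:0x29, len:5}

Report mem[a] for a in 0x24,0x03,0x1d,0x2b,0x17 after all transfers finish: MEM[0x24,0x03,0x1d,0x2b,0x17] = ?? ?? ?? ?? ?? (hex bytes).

MEM[0x24,0x03,0x1d,0x2b,0x17] = 72 55 61 69 40

D0: mem[0x1d..0x23] <- [61 cb 6b 9a f0 17 87]
D1: mem[0x20..0x21] <- [ed 5a]
D2: mem[0x15..0x1a] <- [be 13 40 55 72 69]
D3: mem[0x24..0x28] <- [72 69 5a fb 61]
D4: mem[0x29..0x2d] <- [87 72 69 5a fb]
query mem[0x24]=0x72, mem[0x03]=0x55, mem[0x1d]=0x61, mem[0x2b]=0x69, mem[0x17]=0x40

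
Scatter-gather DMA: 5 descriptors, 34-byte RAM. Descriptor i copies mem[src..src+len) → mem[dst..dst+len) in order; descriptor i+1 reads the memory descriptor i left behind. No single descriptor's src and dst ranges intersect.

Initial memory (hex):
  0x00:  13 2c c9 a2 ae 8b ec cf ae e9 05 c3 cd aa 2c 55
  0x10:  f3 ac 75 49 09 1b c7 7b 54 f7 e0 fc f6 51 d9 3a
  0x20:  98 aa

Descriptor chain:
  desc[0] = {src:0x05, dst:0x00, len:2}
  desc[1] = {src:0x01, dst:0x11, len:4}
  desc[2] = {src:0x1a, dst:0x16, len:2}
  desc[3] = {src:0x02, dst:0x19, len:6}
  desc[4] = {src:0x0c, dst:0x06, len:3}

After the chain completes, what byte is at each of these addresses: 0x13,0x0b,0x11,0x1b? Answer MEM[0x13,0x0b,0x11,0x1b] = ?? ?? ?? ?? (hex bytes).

MEM[0x13,0x0b,0x11,0x1b] = a2 c3 ec ae

[0] 0x05->0x00 len=2 : 8b ec
[1] 0x01->0x11 len=4 : ec c9 a2 ae
[2] 0x1a->0x16 len=2 : e0 fc
[3] 0x02->0x19 len=6 : c9 a2 ae 8b ec cf
[4] 0x0c->0x06 len=3 : cd aa 2c
query mem[0x13]=0xa2, mem[0x0b]=0xc3, mem[0x11]=0xec, mem[0x1b]=0xae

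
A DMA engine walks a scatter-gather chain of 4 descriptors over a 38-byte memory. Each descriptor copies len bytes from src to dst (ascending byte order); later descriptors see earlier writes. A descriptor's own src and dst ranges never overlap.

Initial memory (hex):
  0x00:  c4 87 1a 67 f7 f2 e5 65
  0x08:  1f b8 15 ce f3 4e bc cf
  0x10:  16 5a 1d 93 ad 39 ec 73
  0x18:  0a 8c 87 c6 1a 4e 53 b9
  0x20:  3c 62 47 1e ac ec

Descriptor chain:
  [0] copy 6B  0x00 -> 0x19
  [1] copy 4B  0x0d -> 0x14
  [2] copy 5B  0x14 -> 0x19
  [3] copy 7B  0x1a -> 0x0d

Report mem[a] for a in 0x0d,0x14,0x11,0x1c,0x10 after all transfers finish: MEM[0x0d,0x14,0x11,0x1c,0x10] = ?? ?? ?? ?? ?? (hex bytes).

MEM[0x0d,0x14,0x11,0x1c,0x10] = bc 4e f2 16 0a

#0 dst[0x19+6] := {0xc4,0x87,0x1a,0x67,0xf7,0xf2}
#1 dst[0x14+4] := {0x4e,0xbc,0xcf,0x16}
#2 dst[0x19+5] := {0x4e,0xbc,0xcf,0x16,0x0a}
#3 dst[0x0d+7] := {0xbc,0xcf,0x16,0x0a,0xf2,0xb9,0x3c}
query mem[0x0d]=0xbc, mem[0x14]=0x4e, mem[0x11]=0xf2, mem[0x1c]=0x16, mem[0x10]=0x0a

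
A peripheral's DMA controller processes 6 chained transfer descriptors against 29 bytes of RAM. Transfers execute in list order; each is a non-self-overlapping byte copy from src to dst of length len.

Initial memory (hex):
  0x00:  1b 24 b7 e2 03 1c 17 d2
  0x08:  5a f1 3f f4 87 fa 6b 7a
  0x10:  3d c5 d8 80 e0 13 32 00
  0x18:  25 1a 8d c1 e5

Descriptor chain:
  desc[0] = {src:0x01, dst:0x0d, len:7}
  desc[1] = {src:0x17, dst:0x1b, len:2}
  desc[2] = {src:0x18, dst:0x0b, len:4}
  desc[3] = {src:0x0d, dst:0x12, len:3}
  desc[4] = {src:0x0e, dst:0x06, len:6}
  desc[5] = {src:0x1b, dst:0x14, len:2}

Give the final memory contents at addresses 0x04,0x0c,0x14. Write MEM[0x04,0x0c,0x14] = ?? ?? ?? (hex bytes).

MEM[0x04,0x0c,0x14] = 03 1a 00

[0] 0x01->0x0d len=7 : 24 b7 e2 03 1c 17 d2
[1] 0x17->0x1b len=2 : 00 25
[2] 0x18->0x0b len=4 : 25 1a 8d 00
[3] 0x0d->0x12 len=3 : 8d 00 e2
[4] 0x0e->0x06 len=6 : 00 e2 03 1c 8d 00
[5] 0x1b->0x14 len=2 : 00 25
query mem[0x04]=0x03, mem[0x0c]=0x1a, mem[0x14]=0x00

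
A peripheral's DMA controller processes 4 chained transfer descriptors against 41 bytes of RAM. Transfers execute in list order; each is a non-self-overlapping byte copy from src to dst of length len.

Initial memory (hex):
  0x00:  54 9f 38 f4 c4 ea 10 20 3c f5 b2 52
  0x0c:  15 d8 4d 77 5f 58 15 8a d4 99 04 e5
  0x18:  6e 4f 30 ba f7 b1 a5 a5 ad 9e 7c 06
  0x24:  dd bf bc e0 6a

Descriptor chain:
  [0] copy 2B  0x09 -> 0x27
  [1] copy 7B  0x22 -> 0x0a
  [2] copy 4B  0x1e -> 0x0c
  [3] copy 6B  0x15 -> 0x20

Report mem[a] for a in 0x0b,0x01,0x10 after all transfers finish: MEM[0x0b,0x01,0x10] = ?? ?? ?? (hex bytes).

#0 dst[0x27+2] := {0xf5,0xb2}
#1 dst[0x0a+7] := {0x7c,0x06,0xdd,0xbf,0xbc,0xf5,0xb2}
#2 dst[0x0c+4] := {0xa5,0xa5,0xad,0x9e}
#3 dst[0x20+6] := {0x99,0x04,0xe5,0x6e,0x4f,0x30}
query mem[0x0b]=0x06, mem[0x01]=0x9f, mem[0x10]=0xb2

MEM[0x0b,0x01,0x10] = 06 9f b2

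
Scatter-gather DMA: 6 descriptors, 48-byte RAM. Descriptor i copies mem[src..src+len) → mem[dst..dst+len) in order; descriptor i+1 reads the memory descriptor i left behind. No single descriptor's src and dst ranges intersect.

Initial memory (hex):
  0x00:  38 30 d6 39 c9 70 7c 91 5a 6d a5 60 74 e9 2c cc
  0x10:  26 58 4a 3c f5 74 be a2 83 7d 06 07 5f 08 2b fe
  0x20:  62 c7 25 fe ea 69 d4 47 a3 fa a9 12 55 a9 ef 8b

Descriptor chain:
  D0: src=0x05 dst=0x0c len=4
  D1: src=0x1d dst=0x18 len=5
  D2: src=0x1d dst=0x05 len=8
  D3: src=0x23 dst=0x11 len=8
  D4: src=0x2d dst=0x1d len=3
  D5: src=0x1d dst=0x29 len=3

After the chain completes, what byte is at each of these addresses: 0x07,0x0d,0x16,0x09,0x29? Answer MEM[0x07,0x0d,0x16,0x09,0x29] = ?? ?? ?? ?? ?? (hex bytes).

#0 dst[0x0c+4] := {0x70,0x7c,0x91,0x5a}
#1 dst[0x18+5] := {0x08,0x2b,0xfe,0x62,0xc7}
#2 dst[0x05+8] := {0x08,0x2b,0xfe,0x62,0xc7,0x25,0xfe,0xea}
#3 dst[0x11+8] := {0xfe,0xea,0x69,0xd4,0x47,0xa3,0xfa,0xa9}
#4 dst[0x1d+3] := {0xa9,0xef,0x8b}
#5 dst[0x29+3] := {0xa9,0xef,0x8b}
query mem[0x07]=0xfe, mem[0x0d]=0x7c, mem[0x16]=0xa3, mem[0x09]=0xc7, mem[0x29]=0xa9

MEM[0x07,0x0d,0x16,0x09,0x29] = fe 7c a3 c7 a9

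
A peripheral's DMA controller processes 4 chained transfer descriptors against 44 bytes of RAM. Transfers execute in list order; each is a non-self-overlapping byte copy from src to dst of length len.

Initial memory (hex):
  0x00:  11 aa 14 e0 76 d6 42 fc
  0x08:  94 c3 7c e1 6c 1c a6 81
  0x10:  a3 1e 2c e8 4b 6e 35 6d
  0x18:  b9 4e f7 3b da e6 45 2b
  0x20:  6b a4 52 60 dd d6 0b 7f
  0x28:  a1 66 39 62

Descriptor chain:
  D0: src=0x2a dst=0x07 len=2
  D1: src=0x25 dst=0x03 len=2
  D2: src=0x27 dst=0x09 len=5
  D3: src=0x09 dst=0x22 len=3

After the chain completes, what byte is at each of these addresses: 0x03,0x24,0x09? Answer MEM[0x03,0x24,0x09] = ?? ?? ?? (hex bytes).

  after D0: wrote 2B at 0x07 = 3962
  after D1: wrote 2B at 0x03 = d60b
  after D2: wrote 5B at 0x09 = 7fa1663962
  after D3: wrote 3B at 0x22 = 7fa166
query mem[0x03]=0xd6, mem[0x24]=0x66, mem[0x09]=0x7f

MEM[0x03,0x24,0x09] = d6 66 7f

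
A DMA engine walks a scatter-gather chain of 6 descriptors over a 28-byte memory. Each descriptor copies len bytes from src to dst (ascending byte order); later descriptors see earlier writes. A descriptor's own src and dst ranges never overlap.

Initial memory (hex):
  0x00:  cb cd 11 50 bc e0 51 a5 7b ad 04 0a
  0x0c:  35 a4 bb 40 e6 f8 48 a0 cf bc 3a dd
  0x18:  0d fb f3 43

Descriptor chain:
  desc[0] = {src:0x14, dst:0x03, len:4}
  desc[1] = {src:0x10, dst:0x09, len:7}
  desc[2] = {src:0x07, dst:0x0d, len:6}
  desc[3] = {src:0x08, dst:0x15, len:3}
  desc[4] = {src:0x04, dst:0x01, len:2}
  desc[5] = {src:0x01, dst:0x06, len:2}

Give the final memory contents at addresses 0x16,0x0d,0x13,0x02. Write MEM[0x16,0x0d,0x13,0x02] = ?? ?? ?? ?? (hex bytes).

MEM[0x16,0x0d,0x13,0x02] = e6 a5 a0 3a

D0: mem[0x03..0x06] <- [cf bc 3a dd]
D1: mem[0x09..0x0f] <- [e6 f8 48 a0 cf bc 3a]
D2: mem[0x0d..0x12] <- [a5 7b e6 f8 48 a0]
D3: mem[0x15..0x17] <- [7b e6 f8]
D4: mem[0x01..0x02] <- [bc 3a]
D5: mem[0x06..0x07] <- [bc 3a]
query mem[0x16]=0xe6, mem[0x0d]=0xa5, mem[0x13]=0xa0, mem[0x02]=0x3a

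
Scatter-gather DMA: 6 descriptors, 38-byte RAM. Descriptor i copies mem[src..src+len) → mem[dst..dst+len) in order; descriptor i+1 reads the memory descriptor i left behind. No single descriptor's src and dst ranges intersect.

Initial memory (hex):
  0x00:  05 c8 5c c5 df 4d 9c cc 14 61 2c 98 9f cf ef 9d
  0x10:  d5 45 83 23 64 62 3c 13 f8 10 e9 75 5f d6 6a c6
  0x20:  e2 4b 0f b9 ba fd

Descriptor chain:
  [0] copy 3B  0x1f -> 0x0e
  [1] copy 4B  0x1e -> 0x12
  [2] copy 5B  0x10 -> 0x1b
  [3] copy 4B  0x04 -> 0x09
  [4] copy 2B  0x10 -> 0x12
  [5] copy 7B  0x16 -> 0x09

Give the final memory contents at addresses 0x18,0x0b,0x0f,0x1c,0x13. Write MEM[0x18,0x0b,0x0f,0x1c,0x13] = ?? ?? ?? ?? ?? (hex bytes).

MEM[0x18,0x0b,0x0f,0x1c,0x13] = f8 f8 45 45 45

D0: mem[0x0e..0x10] <- [c6 e2 4b]
D1: mem[0x12..0x15] <- [6a c6 e2 4b]
D2: mem[0x1b..0x1f] <- [4b 45 6a c6 e2]
D3: mem[0x09..0x0c] <- [df 4d 9c cc]
D4: mem[0x12..0x13] <- [4b 45]
D5: mem[0x09..0x0f] <- [3c 13 f8 10 e9 4b 45]
query mem[0x18]=0xf8, mem[0x0b]=0xf8, mem[0x0f]=0x45, mem[0x1c]=0x45, mem[0x13]=0x45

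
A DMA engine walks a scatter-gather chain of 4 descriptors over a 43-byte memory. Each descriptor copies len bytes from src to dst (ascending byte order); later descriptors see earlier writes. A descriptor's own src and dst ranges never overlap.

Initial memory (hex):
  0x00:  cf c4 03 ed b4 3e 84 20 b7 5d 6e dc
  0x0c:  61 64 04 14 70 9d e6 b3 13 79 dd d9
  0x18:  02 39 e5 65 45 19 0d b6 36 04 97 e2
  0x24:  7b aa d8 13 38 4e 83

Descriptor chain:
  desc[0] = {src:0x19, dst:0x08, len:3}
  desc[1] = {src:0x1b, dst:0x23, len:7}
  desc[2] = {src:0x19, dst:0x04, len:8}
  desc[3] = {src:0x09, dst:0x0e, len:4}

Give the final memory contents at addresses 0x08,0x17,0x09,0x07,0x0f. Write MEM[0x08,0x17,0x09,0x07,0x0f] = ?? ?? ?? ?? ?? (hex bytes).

#0 dst[0x08+3] := {0x39,0xe5,0x65}
#1 dst[0x23+7] := {0x65,0x45,0x19,0x0d,0xb6,0x36,0x04}
#2 dst[0x04+8] := {0x39,0xe5,0x65,0x45,0x19,0x0d,0xb6,0x36}
#3 dst[0x0e+4] := {0x0d,0xb6,0x36,0x61}
query mem[0x08]=0x19, mem[0x17]=0xd9, mem[0x09]=0x0d, mem[0x07]=0x45, mem[0x0f]=0xb6

MEM[0x08,0x17,0x09,0x07,0x0f] = 19 d9 0d 45 b6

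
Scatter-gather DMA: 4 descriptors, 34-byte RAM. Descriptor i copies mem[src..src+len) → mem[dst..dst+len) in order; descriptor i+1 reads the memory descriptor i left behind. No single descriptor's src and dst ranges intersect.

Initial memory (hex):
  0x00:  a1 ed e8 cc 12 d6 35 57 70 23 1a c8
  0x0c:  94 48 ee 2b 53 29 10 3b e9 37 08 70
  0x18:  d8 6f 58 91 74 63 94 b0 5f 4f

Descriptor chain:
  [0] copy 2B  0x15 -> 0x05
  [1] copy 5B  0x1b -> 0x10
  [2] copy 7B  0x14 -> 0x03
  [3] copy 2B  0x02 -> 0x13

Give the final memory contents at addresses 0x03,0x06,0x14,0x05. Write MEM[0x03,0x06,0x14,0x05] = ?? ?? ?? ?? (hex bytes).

MEM[0x03,0x06,0x14,0x05] = b0 70 b0 08

D0: mem[0x05..0x06] <- [37 08]
D1: mem[0x10..0x14] <- [91 74 63 94 b0]
D2: mem[0x03..0x09] <- [b0 37 08 70 d8 6f 58]
D3: mem[0x13..0x14] <- [e8 b0]
query mem[0x03]=0xb0, mem[0x06]=0x70, mem[0x14]=0xb0, mem[0x05]=0x08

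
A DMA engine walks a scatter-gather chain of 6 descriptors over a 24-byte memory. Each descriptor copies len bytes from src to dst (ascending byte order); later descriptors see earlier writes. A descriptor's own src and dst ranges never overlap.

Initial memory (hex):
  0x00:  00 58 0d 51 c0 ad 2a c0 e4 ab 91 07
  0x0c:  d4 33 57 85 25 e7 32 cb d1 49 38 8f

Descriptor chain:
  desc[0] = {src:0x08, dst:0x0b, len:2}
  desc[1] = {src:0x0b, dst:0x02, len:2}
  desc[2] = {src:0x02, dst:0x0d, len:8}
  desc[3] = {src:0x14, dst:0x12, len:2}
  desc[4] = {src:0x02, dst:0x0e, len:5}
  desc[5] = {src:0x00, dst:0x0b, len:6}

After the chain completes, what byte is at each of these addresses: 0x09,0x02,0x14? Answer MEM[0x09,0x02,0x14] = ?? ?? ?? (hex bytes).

[0] 0x08->0x0b len=2 : e4 ab
[1] 0x0b->0x02 len=2 : e4 ab
[2] 0x02->0x0d len=8 : e4 ab c0 ad 2a c0 e4 ab
[3] 0x14->0x12 len=2 : ab 49
[4] 0x02->0x0e len=5 : e4 ab c0 ad 2a
[5] 0x00->0x0b len=6 : 00 58 e4 ab c0 ad
query mem[0x09]=0xab, mem[0x02]=0xe4, mem[0x14]=0xab

MEM[0x09,0x02,0x14] = ab e4 ab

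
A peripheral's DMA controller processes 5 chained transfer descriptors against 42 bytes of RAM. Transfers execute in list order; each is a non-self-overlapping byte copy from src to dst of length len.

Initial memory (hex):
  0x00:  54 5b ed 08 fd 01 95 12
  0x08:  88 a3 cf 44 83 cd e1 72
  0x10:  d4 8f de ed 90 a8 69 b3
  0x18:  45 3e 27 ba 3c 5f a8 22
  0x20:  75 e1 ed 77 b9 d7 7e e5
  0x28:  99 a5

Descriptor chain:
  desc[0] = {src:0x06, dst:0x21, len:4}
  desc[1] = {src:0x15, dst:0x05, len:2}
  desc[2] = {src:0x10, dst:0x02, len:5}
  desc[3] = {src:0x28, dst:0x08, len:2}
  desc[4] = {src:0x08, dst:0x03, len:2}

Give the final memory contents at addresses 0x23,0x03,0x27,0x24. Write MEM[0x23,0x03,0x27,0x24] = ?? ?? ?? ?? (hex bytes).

MEM[0x23,0x03,0x27,0x24] = 88 99 e5 a3

#0 dst[0x21+4] := {0x95,0x12,0x88,0xa3}
#1 dst[0x05+2] := {0xa8,0x69}
#2 dst[0x02+5] := {0xd4,0x8f,0xde,0xed,0x90}
#3 dst[0x08+2] := {0x99,0xa5}
#4 dst[0x03+2] := {0x99,0xa5}
query mem[0x23]=0x88, mem[0x03]=0x99, mem[0x27]=0xe5, mem[0x24]=0xa3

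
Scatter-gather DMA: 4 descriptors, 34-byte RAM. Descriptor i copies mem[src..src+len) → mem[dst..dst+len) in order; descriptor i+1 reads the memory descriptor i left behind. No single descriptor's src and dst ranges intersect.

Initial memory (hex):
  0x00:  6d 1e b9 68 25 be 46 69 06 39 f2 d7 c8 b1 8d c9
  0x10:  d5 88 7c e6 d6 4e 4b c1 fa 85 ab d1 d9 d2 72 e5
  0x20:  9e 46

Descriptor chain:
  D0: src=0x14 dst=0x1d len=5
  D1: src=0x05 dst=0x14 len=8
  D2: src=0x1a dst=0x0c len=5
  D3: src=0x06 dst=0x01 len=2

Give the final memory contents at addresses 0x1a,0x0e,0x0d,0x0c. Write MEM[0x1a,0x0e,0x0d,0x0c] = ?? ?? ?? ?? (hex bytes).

MEM[0x1a,0x0e,0x0d,0x0c] = d7 d9 c8 d7

  after D0: wrote 5B at 0x1d = d64e4bc1fa
  after D1: wrote 8B at 0x14 = be46690639f2d7c8
  after D2: wrote 5B at 0x0c = d7c8d9d64e
  after D3: wrote 2B at 0x01 = 4669
query mem[0x1a]=0xd7, mem[0x0e]=0xd9, mem[0x0d]=0xc8, mem[0x0c]=0xd7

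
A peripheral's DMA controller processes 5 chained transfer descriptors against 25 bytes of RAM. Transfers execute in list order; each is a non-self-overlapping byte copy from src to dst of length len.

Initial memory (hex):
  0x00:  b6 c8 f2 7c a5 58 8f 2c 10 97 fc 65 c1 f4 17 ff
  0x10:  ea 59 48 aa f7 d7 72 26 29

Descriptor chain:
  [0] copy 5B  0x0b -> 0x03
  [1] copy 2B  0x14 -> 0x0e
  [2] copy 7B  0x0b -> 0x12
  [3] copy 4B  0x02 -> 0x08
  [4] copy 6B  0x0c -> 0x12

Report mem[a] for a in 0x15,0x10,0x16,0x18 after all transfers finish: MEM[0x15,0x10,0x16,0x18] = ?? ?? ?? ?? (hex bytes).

MEM[0x15,0x10,0x16,0x18] = d7 ea ea 59

#0 dst[0x03+5] := {0x65,0xc1,0xf4,0x17,0xff}
#1 dst[0x0e+2] := {0xf7,0xd7}
#2 dst[0x12+7] := {0x65,0xc1,0xf4,0xf7,0xd7,0xea,0x59}
#3 dst[0x08+4] := {0xf2,0x65,0xc1,0xf4}
#4 dst[0x12+6] := {0xc1,0xf4,0xf7,0xd7,0xea,0x59}
query mem[0x15]=0xd7, mem[0x10]=0xea, mem[0x16]=0xea, mem[0x18]=0x59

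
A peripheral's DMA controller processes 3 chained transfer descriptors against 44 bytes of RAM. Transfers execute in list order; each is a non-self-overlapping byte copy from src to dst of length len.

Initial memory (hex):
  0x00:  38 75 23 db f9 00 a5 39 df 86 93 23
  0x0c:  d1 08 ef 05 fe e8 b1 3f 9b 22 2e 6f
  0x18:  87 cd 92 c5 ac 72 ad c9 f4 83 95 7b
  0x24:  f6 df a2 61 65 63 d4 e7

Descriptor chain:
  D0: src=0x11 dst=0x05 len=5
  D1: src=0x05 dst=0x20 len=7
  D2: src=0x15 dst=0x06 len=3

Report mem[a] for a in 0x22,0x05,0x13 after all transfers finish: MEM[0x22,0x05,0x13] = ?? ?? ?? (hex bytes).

#0 dst[0x05+5] := {0xe8,0xb1,0x3f,0x9b,0x22}
#1 dst[0x20+7] := {0xe8,0xb1,0x3f,0x9b,0x22,0x93,0x23}
#2 dst[0x06+3] := {0x22,0x2e,0x6f}
query mem[0x22]=0x3f, mem[0x05]=0xe8, mem[0x13]=0x3f

MEM[0x22,0x05,0x13] = 3f e8 3f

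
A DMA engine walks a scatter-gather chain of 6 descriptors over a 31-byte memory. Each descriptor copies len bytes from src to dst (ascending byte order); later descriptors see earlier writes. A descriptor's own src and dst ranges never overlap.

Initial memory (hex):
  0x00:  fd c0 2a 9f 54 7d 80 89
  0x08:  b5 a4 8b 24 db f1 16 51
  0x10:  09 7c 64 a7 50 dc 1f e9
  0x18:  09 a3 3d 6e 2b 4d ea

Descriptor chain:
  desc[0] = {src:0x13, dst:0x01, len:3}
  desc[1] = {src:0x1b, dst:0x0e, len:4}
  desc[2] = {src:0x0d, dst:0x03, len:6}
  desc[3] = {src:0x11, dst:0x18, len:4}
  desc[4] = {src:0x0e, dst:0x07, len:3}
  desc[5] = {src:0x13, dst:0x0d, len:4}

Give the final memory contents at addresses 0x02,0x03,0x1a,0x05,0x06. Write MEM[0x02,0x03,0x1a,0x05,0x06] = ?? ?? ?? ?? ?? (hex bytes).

MEM[0x02,0x03,0x1a,0x05,0x06] = 50 f1 a7 2b 4d

D0: mem[0x01..0x03] <- [a7 50 dc]
D1: mem[0x0e..0x11] <- [6e 2b 4d ea]
D2: mem[0x03..0x08] <- [f1 6e 2b 4d ea 64]
D3: mem[0x18..0x1b] <- [ea 64 a7 50]
D4: mem[0x07..0x09] <- [6e 2b 4d]
D5: mem[0x0d..0x10] <- [a7 50 dc 1f]
query mem[0x02]=0x50, mem[0x03]=0xf1, mem[0x1a]=0xa7, mem[0x05]=0x2b, mem[0x06]=0x4d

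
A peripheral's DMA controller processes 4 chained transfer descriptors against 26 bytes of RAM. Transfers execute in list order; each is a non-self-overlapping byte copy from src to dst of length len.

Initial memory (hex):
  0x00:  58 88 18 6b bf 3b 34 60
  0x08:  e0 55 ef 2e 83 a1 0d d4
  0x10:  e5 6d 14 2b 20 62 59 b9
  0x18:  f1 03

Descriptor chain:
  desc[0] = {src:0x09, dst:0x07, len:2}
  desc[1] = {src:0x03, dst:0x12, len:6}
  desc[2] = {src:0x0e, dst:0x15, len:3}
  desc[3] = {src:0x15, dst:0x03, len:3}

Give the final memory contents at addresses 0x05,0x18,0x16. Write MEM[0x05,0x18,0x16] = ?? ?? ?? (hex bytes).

MEM[0x05,0x18,0x16] = e5 f1 d4

  after D0: wrote 2B at 0x07 = 55ef
  after D1: wrote 6B at 0x12 = 6bbf3b3455ef
  after D2: wrote 3B at 0x15 = 0dd4e5
  after D3: wrote 3B at 0x03 = 0dd4e5
query mem[0x05]=0xe5, mem[0x18]=0xf1, mem[0x16]=0xd4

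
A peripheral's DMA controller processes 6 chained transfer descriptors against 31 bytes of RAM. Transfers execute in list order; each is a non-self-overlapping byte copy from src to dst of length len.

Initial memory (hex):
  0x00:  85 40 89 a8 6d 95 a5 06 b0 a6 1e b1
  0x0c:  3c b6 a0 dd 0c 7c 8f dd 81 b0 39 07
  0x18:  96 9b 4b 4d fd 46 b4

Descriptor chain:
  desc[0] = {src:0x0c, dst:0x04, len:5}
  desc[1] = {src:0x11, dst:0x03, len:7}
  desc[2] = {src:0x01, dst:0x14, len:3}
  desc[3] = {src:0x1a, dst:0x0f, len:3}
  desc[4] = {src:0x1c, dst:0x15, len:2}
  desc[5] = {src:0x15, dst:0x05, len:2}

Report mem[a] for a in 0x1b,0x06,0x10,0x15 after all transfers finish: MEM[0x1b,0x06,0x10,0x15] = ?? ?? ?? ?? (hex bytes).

D0: mem[0x04..0x08] <- [3c b6 a0 dd 0c]
D1: mem[0x03..0x09] <- [7c 8f dd 81 b0 39 07]
D2: mem[0x14..0x16] <- [40 89 7c]
D3: mem[0x0f..0x11] <- [4b 4d fd]
D4: mem[0x15..0x16] <- [fd 46]
D5: mem[0x05..0x06] <- [fd 46]
query mem[0x1b]=0x4d, mem[0x06]=0x46, mem[0x10]=0x4d, mem[0x15]=0xfd

MEM[0x1b,0x06,0x10,0x15] = 4d 46 4d fd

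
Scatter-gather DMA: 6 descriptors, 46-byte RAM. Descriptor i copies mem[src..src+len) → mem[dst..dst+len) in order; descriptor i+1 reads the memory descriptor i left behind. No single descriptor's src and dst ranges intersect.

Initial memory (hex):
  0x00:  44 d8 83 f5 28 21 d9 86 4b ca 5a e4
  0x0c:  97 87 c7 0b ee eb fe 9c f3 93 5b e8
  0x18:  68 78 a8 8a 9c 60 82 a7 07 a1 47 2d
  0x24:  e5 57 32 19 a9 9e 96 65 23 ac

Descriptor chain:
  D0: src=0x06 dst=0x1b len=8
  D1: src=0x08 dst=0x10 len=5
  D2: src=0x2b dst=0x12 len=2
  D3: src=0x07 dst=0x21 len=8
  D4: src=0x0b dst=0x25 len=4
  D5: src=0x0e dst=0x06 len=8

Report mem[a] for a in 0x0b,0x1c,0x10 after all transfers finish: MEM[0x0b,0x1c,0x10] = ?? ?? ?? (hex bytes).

MEM[0x0b,0x1c,0x10] = 23 86 4b

  after D0: wrote 8B at 0x1b = d9864bca5ae49787
  after D1: wrote 5B at 0x10 = 4bca5ae497
  after D2: wrote 2B at 0x12 = 6523
  after D3: wrote 8B at 0x21 = 864bca5ae49787c7
  after D4: wrote 4B at 0x25 = e49787c7
  after D5: wrote 8B at 0x06 = c70b4bca65239793
query mem[0x0b]=0x23, mem[0x1c]=0x86, mem[0x10]=0x4b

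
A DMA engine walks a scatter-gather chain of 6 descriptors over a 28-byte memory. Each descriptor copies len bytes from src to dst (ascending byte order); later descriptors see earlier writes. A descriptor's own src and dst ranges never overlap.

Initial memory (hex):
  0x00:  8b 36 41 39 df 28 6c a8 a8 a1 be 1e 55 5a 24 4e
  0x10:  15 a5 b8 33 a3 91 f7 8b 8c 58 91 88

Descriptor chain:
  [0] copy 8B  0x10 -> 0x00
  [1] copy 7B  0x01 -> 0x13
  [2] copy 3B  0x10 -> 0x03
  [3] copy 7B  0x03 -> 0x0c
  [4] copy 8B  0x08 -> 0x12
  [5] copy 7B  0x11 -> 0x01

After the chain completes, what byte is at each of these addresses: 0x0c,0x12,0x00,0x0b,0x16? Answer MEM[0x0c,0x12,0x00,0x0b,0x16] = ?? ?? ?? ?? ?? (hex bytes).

MEM[0x0c,0x12,0x00,0x0b,0x16] = 15 a8 15 1e 15

  after D0: wrote 8B at 0x00 = 15a5b833a391f78b
  after D1: wrote 7B at 0x13 = a5b833a391f78b
  after D2: wrote 3B at 0x03 = 15a5b8
  after D3: wrote 7B at 0x0c = 15a5b8f78ba8a1
  after D4: wrote 8B at 0x12 = a8a1be1e15a5b8f7
  after D5: wrote 7B at 0x01 = a8a8a1be1e15a5
query mem[0x0c]=0x15, mem[0x12]=0xa8, mem[0x00]=0x15, mem[0x0b]=0x1e, mem[0x16]=0x15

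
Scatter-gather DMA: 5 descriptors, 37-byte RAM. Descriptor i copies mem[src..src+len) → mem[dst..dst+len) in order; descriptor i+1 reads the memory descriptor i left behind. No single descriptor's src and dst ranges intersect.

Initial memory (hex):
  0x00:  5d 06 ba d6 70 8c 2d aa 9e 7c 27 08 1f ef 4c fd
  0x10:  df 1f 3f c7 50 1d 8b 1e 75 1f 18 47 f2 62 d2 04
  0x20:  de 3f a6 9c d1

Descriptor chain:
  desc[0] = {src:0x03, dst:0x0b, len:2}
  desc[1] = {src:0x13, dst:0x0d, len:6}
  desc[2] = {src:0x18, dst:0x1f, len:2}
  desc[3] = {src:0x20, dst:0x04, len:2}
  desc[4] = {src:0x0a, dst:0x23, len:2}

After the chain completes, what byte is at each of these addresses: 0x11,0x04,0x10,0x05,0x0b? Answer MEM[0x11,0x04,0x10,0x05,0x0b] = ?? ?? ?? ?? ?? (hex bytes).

  after D0: wrote 2B at 0x0b = d670
  after D1: wrote 6B at 0x0d = c7501d8b1e75
  after D2: wrote 2B at 0x1f = 751f
  after D3: wrote 2B at 0x04 = 1f3f
  after D4: wrote 2B at 0x23 = 27d6
query mem[0x11]=0x1e, mem[0x04]=0x1f, mem[0x10]=0x8b, mem[0x05]=0x3f, mem[0x0b]=0xd6

MEM[0x11,0x04,0x10,0x05,0x0b] = 1e 1f 8b 3f d6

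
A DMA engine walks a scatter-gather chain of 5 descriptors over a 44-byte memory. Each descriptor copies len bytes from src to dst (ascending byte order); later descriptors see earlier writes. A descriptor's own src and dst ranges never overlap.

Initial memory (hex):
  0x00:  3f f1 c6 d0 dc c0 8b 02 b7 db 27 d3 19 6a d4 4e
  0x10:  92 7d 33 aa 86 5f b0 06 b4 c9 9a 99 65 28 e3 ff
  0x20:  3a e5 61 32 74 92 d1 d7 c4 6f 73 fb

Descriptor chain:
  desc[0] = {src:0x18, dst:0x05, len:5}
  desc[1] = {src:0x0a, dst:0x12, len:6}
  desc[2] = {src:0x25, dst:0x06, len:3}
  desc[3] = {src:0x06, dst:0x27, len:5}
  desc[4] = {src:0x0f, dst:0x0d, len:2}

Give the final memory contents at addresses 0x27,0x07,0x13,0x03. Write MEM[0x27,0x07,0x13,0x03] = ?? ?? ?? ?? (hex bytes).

[0] 0x18->0x05 len=5 : b4 c9 9a 99 65
[1] 0x0a->0x12 len=6 : 27 d3 19 6a d4 4e
[2] 0x25->0x06 len=3 : 92 d1 d7
[3] 0x06->0x27 len=5 : 92 d1 d7 65 27
[4] 0x0f->0x0d len=2 : 4e 92
query mem[0x27]=0x92, mem[0x07]=0xd1, mem[0x13]=0xd3, mem[0x03]=0xd0

MEM[0x27,0x07,0x13,0x03] = 92 d1 d3 d0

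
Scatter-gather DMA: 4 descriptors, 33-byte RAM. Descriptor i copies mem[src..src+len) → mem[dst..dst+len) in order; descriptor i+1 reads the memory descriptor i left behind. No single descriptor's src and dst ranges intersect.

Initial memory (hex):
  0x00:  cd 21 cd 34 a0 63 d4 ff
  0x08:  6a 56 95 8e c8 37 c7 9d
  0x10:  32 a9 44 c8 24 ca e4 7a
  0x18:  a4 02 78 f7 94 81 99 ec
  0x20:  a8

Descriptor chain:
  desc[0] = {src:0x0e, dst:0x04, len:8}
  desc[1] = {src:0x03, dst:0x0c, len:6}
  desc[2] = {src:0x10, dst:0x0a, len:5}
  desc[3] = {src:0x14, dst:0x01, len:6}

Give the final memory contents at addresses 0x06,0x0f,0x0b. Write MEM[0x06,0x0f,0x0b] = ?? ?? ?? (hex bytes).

#0 dst[0x04+8] := {0xc7,0x9d,0x32,0xa9,0x44,0xc8,0x24,0xca}
#1 dst[0x0c+6] := {0x34,0xc7,0x9d,0x32,0xa9,0x44}
#2 dst[0x0a+5] := {0xa9,0x44,0x44,0xc8,0x24}
#3 dst[0x01+6] := {0x24,0xca,0xe4,0x7a,0xa4,0x02}
query mem[0x06]=0x02, mem[0x0f]=0x32, mem[0x0b]=0x44

MEM[0x06,0x0f,0x0b] = 02 32 44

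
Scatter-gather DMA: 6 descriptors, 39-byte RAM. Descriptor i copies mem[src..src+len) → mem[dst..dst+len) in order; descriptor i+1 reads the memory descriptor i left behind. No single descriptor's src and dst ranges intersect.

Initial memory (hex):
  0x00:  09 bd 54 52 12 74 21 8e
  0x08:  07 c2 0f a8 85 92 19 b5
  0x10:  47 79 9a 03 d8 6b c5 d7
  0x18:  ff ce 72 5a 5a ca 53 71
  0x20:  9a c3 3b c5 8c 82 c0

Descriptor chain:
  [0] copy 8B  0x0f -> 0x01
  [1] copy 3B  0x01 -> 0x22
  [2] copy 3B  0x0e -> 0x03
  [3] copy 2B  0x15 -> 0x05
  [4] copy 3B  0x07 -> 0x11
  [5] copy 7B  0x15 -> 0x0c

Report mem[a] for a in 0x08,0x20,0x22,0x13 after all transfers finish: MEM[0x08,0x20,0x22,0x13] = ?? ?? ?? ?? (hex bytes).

MEM[0x08,0x20,0x22,0x13] = c5 9a b5 c2

D0: mem[0x01..0x08] <- [b5 47 79 9a 03 d8 6b c5]
D1: mem[0x22..0x24] <- [b5 47 79]
D2: mem[0x03..0x05] <- [19 b5 47]
D3: mem[0x05..0x06] <- [6b c5]
D4: mem[0x11..0x13] <- [6b c5 c2]
D5: mem[0x0c..0x12] <- [6b c5 d7 ff ce 72 5a]
query mem[0x08]=0xc5, mem[0x20]=0x9a, mem[0x22]=0xb5, mem[0x13]=0xc2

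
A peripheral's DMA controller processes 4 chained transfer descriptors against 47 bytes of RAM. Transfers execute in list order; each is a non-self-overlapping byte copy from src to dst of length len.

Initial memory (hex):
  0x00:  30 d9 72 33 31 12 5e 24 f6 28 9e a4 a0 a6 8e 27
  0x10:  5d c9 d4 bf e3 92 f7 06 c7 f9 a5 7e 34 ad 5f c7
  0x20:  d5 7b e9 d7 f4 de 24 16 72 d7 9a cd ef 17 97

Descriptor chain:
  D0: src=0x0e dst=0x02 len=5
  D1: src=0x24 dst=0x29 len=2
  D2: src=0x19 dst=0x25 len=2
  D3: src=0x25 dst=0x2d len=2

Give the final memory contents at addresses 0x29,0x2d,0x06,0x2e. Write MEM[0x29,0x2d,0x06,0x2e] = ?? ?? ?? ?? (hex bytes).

MEM[0x29,0x2d,0x06,0x2e] = f4 f9 d4 a5

[0] 0x0e->0x02 len=5 : 8e 27 5d c9 d4
[1] 0x24->0x29 len=2 : f4 de
[2] 0x19->0x25 len=2 : f9 a5
[3] 0x25->0x2d len=2 : f9 a5
query mem[0x29]=0xf4, mem[0x2d]=0xf9, mem[0x06]=0xd4, mem[0x2e]=0xa5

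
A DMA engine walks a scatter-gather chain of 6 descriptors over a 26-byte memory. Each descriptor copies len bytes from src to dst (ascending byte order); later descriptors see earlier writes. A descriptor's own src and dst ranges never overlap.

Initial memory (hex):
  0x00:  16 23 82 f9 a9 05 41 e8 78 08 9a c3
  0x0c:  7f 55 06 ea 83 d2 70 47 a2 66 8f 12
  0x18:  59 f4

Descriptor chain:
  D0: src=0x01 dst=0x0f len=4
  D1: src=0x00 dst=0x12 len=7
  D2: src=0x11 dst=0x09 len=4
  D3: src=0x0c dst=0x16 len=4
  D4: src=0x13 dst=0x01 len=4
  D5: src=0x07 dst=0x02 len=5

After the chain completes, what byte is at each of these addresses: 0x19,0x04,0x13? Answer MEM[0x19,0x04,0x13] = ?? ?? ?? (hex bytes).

MEM[0x19,0x04,0x13] = 23 f9 23

D0: mem[0x0f..0x12] <- [23 82 f9 a9]
D1: mem[0x12..0x18] <- [16 23 82 f9 a9 05 41]
D2: mem[0x09..0x0c] <- [f9 16 23 82]
D3: mem[0x16..0x19] <- [82 55 06 23]
D4: mem[0x01..0x04] <- [23 82 f9 82]
D5: mem[0x02..0x06] <- [e8 78 f9 16 23]
query mem[0x19]=0x23, mem[0x04]=0xf9, mem[0x13]=0x23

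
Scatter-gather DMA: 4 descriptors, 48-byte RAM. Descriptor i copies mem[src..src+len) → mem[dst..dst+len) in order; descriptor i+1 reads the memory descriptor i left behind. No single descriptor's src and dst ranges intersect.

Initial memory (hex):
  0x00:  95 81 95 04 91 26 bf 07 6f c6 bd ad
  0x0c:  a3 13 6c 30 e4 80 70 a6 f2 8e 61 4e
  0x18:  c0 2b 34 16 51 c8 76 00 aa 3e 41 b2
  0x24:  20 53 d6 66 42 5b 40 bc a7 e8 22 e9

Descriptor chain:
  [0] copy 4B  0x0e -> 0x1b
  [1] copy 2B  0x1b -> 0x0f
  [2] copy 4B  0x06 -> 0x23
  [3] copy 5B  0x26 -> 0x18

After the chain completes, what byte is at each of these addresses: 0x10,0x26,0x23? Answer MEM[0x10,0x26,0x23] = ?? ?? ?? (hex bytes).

  after D0: wrote 4B at 0x1b = 6c30e480
  after D1: wrote 2B at 0x0f = 6c30
  after D2: wrote 4B at 0x23 = bf076fc6
  after D3: wrote 5B at 0x18 = c666425b40
query mem[0x10]=0x30, mem[0x26]=0xc6, mem[0x23]=0xbf

MEM[0x10,0x26,0x23] = 30 c6 bf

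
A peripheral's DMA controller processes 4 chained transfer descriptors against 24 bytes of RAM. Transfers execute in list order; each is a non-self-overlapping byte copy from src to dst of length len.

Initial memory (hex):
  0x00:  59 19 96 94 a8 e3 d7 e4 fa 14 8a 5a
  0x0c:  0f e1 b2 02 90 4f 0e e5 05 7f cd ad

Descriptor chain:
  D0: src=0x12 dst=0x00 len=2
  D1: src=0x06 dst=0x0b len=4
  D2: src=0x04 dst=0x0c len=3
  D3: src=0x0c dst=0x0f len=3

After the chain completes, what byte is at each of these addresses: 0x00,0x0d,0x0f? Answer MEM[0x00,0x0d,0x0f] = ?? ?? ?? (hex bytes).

MEM[0x00,0x0d,0x0f] = 0e e3 a8

[0] 0x12->0x00 len=2 : 0e e5
[1] 0x06->0x0b len=4 : d7 e4 fa 14
[2] 0x04->0x0c len=3 : a8 e3 d7
[3] 0x0c->0x0f len=3 : a8 e3 d7
query mem[0x00]=0x0e, mem[0x0d]=0xe3, mem[0x0f]=0xa8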